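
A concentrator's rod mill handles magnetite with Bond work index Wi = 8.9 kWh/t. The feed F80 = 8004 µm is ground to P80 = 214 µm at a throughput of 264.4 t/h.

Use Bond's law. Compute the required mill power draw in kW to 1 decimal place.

P = 1345.6 kW

W = 10 Wi (P80^-0.5 − F80^-0.5)
W = 10·8.9·(1/√214 − 1/√8004) = 10·8.9·(0.057181) = 5.0891 kWh/t
Mill draw = 5.0891 × 264.4 = 1345.6 kW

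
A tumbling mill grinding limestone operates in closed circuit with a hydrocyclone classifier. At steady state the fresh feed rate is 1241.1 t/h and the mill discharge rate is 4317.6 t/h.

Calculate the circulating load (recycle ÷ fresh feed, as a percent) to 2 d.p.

CL = 247.88 %

Discharge = new feed + return, hence
R = M − F = 4317.6 − 1241.1 = 3076.5 t/h
CL = 100·R/F = 100·3076.5/1241.1 = 247.88 %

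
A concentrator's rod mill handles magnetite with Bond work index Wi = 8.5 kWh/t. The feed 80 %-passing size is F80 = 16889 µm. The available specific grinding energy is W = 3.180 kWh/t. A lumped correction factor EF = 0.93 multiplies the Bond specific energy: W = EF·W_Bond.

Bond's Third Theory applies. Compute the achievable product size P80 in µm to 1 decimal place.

Bond:  W = 10 Wi (1/√P − 1/√F)
W_Bond = W / EF = 3.180 / 0.93 = 3.4194 kWh/t
1/√P80 = 1/√F80 + W_Bond/(10·Wi)
  = 3.4194/(10·8.5) + 1/√16889 = 0.040228 + 0.007695 = 0.047923
P80 = (1/0.047923)² = 20.8670² = 435.43 µm

P80 = 435.4 µm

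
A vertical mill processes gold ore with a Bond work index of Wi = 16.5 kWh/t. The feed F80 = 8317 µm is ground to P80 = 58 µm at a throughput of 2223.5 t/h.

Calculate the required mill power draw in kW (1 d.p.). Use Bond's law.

W = 10·Wi·(P80^(-½) − F80^(-½))
W = 10·16.5·(1/√58 − 1/√8317) = 10·16.5·(0.120341) = 19.8563 kWh/t
P = W·T = 19.8563·2223.5 = 44150.5 kW

P = 44150.5 kW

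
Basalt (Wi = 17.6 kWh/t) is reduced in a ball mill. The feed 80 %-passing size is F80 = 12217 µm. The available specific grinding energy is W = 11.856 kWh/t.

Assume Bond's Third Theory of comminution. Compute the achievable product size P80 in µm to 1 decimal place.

W = 10 Wi (1/√P80 − 1/√F80)  [Bond]
P80^(−½) = W/(10 Wi) + F80^(−½)
  = 11.8560/(10·17.6) + 1/√12217 = 0.067364 + 0.009047 = 0.076411
P80 = (1/0.076411)² = 13.0871² = 171.27 µm

P80 = 171.3 µm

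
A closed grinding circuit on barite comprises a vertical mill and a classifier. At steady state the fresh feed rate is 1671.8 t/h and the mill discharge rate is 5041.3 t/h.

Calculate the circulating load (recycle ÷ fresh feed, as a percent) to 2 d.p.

Mill node: discharge = fresh + recycle.
R = M − F = 5041.3 − 1671.8 = 3369.5 t/h
CL = 100·R/F = 100·3369.5/1671.8 = 201.55 %

CL = 201.55 %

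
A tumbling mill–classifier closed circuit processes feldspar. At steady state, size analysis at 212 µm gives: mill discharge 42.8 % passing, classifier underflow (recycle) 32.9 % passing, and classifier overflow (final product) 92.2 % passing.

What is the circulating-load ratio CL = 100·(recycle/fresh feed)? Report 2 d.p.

CL = 498.99 %

Balance %-passing 212 µm (r = R/F):
(1+r)d = ru + o → r = (o−d)/(d−u)
r = (92.2 − 42.8)/(42.8 − 32.9) = 49.4/9.9 = 4.9899
CL = 100·r = 498.99 %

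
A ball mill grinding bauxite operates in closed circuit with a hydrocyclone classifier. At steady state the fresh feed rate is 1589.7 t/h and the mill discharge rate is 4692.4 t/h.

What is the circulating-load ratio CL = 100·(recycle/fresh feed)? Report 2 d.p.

Steady state: M = F + R.
R = M − F = 4692.4 − 1589.7 = 3102.7 t/h
CL = 100·R/F = 100·3102.7/1589.7 = 195.18 %

CL = 195.18 %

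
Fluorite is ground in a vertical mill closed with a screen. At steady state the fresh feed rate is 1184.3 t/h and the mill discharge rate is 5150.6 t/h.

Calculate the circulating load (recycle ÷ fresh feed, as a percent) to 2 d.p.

Steady state: M = F + R.
R = M − F = 5150.6 − 1184.3 = 3966.3 t/h
CL = 100·R/F = 100·3966.3/1184.3 = 334.91 %

CL = 334.91 %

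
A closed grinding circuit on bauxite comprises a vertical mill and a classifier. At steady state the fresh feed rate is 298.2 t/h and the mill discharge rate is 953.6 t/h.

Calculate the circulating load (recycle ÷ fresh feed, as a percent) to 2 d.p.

Steady state: M = F + R.
R = M − F = 953.6 − 298.2 = 655.4 t/h
CL = 100·R/F = 100·655.4/298.2 = 219.79 %

CL = 219.79 %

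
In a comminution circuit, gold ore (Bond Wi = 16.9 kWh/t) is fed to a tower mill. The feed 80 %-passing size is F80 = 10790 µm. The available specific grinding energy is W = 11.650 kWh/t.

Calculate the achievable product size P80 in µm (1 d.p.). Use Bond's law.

P80 = 162.0 µm

W = 10·Wi·(P80^(-½) − F80^(-½))
⇒ 1/√P80 = W/(10·Wi) + 1/√F80
  = 11.6500/(10·16.9) + 1/√10790 = 0.068935 + 0.009627 = 0.078562
P80 = (1/0.078562)² = 12.7288² = 162.02 µm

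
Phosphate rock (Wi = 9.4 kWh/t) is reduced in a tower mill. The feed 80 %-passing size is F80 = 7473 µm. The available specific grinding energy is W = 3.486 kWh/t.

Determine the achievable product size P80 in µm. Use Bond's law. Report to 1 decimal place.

P80 = 422.5 µm

W = 10·Wi·[P80^(−½) − F80^(−½)]
1/√P80 = 1/√F80 + W/(10·Wi)
  = 3.4860/(10·9.4) + 1/√7473 = 0.037085 + 0.011568 = 0.048653
P80 = (1/0.048653)² = 20.5537² = 422.46 µm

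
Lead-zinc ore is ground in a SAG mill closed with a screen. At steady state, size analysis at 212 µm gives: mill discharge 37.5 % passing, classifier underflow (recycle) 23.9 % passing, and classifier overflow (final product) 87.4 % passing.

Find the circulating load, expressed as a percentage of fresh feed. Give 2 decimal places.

CL = 366.91 %

Two-product formula at 212 µm:
r = (o − d)/(d − u)
r = (87.4 − 37.5)/(37.5 − 23.9) = 49.9/13.6 = 3.6691
CL = 100·r = 366.91 %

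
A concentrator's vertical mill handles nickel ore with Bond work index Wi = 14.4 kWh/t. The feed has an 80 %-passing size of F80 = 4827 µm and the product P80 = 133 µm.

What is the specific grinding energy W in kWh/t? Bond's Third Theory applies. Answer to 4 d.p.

Bond: W = 10·Wi·(1/√P80 − 1/√F80)
1/√133 = 0.086711;  1/√4827 = 0.014393
W = 10·14.4·(0.086711 − 0.014393) = 10.4137 kWh/t

W = 10.4137 kWh/t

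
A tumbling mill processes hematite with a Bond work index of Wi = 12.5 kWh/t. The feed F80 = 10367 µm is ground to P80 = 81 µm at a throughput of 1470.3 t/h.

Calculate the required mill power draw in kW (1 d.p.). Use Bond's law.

W = 10 Wi / √P80 − 10 Wi / √F80
W = 10·12.5·(1/√81 − 1/√10367) = 10·12.5·(0.101290) = 12.6612 kWh/t
P_mill = W·ṁ = 12.6612·1470.3 = 18615.8 kW

P = 18615.8 kW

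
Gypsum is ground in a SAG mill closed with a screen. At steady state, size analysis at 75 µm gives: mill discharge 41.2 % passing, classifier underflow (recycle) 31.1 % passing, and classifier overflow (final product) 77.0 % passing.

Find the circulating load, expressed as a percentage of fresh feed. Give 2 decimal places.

Balance %-passing 75 µm (r = R/F):
r = (o − d)/(d − u)
r = (77.0 − 41.2)/(41.2 − 31.1) = 35.8/10.1 = 3.5446
CL = 100·r = 354.46 %

CL = 354.46 %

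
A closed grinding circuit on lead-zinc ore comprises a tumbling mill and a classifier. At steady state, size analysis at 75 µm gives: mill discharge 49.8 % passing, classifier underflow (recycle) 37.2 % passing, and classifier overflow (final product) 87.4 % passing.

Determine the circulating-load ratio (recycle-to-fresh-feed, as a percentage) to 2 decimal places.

CL = 298.41 %

Mass balance on the −75 µm fraction:
(1+r)d = ru + o → r = (o−d)/(d−u)
r = (87.4 − 49.8)/(49.8 − 37.2) = 37.6/12.6 = 2.9841
CL = 100·r = 298.41 %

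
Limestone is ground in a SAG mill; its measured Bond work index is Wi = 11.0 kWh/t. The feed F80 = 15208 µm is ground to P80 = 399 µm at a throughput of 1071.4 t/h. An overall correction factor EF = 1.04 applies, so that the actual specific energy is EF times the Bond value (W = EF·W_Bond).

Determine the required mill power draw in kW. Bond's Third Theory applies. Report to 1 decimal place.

P = 5142.2 kW

W = 10 Wi (1/√P80 − 1/√F80)  [Bond]
W = 10·11.0·(1/√399 − 1/√15208) = 10·11.0·(0.041954) = 4.6149 kWh/t
Apply correction: 4.6149 × 1.04 = 4.7995 kWh/t
P_mill = W·ṁ = 4.7995·1071.4 = 5142.2 kW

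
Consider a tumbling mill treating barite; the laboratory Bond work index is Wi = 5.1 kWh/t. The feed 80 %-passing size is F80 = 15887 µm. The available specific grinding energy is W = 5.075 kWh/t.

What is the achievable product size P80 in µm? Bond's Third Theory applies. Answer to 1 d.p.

P80 = 86.6 µm

Bond: W = 10·Wi·(1/√P80 − 1/√F80)
P80^(−½) = W/(10 Wi) + F80^(−½)
  = 5.0750/(10·5.1) + 1/√15887 = 0.099510 + 0.007934 = 0.107444
P80 = (1/0.107444)² = 9.3072² = 86.62 µm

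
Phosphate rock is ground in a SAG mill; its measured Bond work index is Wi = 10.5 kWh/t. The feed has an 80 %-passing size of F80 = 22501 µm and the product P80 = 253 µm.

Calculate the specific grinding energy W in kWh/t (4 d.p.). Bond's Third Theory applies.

W = 5.9013 kWh/t

W = 10 Wi (P80^-0.5 − F80^-0.5)
1/√253 = 0.062869;  1/√22501 = 0.006667
W = 10·10.5·(0.062869 − 0.006667) = 5.9013 kWh/t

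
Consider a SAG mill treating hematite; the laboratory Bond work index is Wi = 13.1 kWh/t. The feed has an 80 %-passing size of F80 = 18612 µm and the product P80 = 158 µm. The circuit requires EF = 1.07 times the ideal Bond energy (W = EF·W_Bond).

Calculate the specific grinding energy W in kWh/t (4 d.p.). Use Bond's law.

W = 10.1239 kWh/t

W = 10 Wi / √P80 − 10 Wi / √F80
1/√158 = 0.079556;  1/√18612 = 0.007330
W = 10·13.1·(0.079556 − 0.007330) = 9.4616 kWh/t
With EF = 1.07: W = 9.4616·1.07 = 10.1239 kWh/t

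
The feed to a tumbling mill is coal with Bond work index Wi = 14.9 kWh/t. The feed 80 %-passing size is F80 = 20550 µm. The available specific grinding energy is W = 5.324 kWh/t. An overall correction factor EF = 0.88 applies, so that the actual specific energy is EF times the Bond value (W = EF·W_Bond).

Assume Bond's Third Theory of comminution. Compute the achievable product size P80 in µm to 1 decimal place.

P80 = 441.7 µm

W = 10·Wi·(P80^(-½) − F80^(-½))
W_Bond = W / EF = 5.324 / 0.88 = 6.0500 kWh/t
P80^-0.5 = F80^-0.5 + W_Bond/(10 Wi)
  = 6.0500/(10·14.9) + 1/√20550 = 0.040604 + 0.006976 = 0.047580
P80 = (1/0.047580)² = 21.0173² = 441.73 µm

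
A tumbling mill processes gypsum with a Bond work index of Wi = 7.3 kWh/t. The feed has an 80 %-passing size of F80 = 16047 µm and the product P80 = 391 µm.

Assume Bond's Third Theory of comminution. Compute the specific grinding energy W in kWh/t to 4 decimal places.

W = 10 Wi (P80^-0.5 − F80^-0.5)
1/√391 = 0.050572;  1/√16047 = 0.007894
W = 10·7.3·(0.050572 − 0.007894) = 3.1155 kWh/t

W = 3.1155 kWh/t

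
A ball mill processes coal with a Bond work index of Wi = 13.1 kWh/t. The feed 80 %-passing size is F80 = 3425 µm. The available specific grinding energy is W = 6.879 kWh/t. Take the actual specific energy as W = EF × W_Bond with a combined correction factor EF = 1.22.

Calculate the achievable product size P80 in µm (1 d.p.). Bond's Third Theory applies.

P80 = 276.6 µm

W = 10 Wi (P80^-0.5 − F80^-0.5)
W_Bond = W / EF = 6.879 / 1.22 = 5.6385 kWh/t
P80^-0.5 = F80^-0.5 + W_Bond/(10 Wi)
  = 5.6385/(10·13.1) + 1/√3425 = 0.043042 + 0.017087 = 0.060129
P80 = (1/0.060129)² = 16.6308² = 276.58 µm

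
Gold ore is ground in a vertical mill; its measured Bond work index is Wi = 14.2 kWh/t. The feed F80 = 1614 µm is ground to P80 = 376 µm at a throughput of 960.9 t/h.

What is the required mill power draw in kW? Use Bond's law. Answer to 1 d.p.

W = 10·Wi·[P80^(−½) − F80^(−½)]
W = 10·14.2·(1/√376 − 1/√1614) = 10·14.2·(0.026680) = 3.7885 kWh/t
P_mill = W·ṁ = 3.7885·960.9 = 3640.4 kW

P = 3640.4 kW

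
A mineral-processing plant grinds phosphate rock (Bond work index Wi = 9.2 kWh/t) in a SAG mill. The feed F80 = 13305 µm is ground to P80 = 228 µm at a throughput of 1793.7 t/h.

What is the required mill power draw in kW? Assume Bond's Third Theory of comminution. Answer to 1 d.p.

W = 10 Wi (P80^-0.5 − F80^-0.5)
W = 10·9.2·(1/√228 − 1/√13305) = 10·9.2·(0.057557) = 5.2953 kWh/t
P_mill = W·ṁ = 5.2953·1793.7 = 9498.1 kW

P = 9498.1 kW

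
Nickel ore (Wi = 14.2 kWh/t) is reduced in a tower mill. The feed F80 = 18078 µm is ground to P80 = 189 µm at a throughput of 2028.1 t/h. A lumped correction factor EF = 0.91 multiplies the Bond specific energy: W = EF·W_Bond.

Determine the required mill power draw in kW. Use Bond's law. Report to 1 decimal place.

W = 10 Wi (1/√P80 − 1/√F80)  [Bond]
W = 10·14.2·(1/√189 − 1/√18078) = 10·14.2·(0.065302) = 9.2729 kWh/t
Apply correction: 9.2729 × 0.91 = 8.4383 kWh/t
P = W·T = 8.4383·2028.1 = 17113.7 kW

P = 17113.7 kW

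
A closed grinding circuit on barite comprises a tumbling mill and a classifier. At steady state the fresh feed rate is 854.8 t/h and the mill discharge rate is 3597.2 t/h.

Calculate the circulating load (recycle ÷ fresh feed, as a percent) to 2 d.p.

CL = 320.82 %

M = F + R at steady state, so:
R = M − F = 3597.2 − 854.8 = 2742.4 t/h
CL = 100·R/F = 100·2742.4/854.8 = 320.82 %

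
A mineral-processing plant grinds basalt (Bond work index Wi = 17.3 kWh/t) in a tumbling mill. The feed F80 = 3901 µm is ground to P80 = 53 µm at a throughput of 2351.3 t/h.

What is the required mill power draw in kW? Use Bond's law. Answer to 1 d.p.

W = 10 Wi / √P80 − 10 Wi / √F80
W = 10·17.3·(1/√53 − 1/√3901) = 10·17.3·(0.121350) = 20.9935 kWh/t
P_mill = W·ṁ = 20.9935·2351.3 = 49362.1 kW

P = 49362.1 kW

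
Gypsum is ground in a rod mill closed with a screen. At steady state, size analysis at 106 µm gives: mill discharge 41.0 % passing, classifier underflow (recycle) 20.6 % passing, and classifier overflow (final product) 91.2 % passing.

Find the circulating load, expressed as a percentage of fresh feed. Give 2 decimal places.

CL = 246.08 %

Balance %-passing 106 µm (r = R/F):
d + r·d = r·u + o → r(d−u) = o−d
r = (91.2 − 41.0)/(41.0 − 20.6) = 50.2/20.4 = 2.4608
CL = 100·r = 246.08 %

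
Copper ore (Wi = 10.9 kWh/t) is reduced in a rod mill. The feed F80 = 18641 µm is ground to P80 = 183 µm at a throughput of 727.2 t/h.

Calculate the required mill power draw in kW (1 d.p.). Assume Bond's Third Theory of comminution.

P = 5278.9 kW

Bond:  W = 10 Wi (1/√P − 1/√F)
W = 10·10.9·(1/√183 − 1/√18641) = 10·10.9·(0.066598) = 7.2592 kWh/t
Power = W × throughput = 7.2592 kWh/t × 727.2 t/h = 5278.9 kW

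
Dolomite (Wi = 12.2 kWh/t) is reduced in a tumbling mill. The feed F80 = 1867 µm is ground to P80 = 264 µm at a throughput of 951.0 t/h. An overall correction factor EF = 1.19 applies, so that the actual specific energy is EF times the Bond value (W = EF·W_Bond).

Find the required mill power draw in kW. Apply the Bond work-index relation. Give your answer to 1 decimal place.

Bond: W = 10·Wi·(1/√P80 − 1/√F80)
W = 10·12.2·(1/√264 − 1/√1867) = 10·12.2·(0.038402) = 4.6851 kWh/t
W_actual = 1.19 × 4.6851 = 5.5752 kWh/t
P_mill = W·ṁ = 5.5752·951.0 = 5302.1 kW

P = 5302.1 kW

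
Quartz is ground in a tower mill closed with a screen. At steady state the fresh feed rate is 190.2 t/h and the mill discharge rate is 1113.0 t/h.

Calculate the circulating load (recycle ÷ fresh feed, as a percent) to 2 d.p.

Steady state: M = F + R.
R = M − F = 1113.0 − 190.2 = 922.8 t/h
CL = 100·R/F = 100·922.8/190.2 = 485.17 %

CL = 485.17 %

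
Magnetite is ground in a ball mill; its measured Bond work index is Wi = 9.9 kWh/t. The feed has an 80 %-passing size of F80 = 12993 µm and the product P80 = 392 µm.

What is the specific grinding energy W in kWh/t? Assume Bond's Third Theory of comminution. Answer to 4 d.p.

W = 4.1317 kWh/t

W = 10·Wi·[P80^(−½) − F80^(−½)]
1/√392 = 0.050508;  1/√12993 = 0.008773
W = 10·9.9·(0.050508 − 0.008773) = 4.1317 kWh/t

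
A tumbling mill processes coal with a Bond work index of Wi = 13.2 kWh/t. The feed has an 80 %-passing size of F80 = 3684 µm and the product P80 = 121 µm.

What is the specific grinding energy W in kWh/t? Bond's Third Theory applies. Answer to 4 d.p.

W = 9.8252 kWh/t

W = 10·Wi·[P80^(−½) − F80^(−½)]
1/√121 = 0.090909;  1/√3684 = 0.016476
W = 10·13.2·(0.090909 − 0.016476) = 9.8252 kWh/t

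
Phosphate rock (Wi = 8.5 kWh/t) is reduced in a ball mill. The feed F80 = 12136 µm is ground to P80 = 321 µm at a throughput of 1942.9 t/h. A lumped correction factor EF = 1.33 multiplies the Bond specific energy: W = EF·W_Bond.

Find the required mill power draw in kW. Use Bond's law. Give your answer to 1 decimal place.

P = 10265.6 kW

W = 10·Wi·(P80^(-½) − F80^(-½))
W = 10·8.5·(1/√321 − 1/√12136) = 10·8.5·(0.046737) = 3.9727 kWh/t
With EF = 1.33: W = 3.9727·1.33 = 5.2836 kWh/t
P = W·T = 5.2836·1942.9 = 10265.6 kW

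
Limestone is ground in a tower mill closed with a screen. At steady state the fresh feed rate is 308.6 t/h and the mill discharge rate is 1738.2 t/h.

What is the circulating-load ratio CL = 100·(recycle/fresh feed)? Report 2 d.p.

M = F + R at steady state, so:
R = M − F = 1738.2 − 308.6 = 1429.6 t/h
CL = 100·R/F = 100·1429.6/308.6 = 463.25 %

CL = 463.25 %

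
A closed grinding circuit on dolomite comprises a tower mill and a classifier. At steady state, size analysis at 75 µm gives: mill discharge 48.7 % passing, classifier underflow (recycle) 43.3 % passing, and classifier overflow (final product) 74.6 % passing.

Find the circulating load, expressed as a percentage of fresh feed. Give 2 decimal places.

Mass balance on the −75 µm fraction:
r = (o − d)/(d − u)
r = (74.6 − 48.7)/(48.7 − 43.3) = 25.9/5.4 = 4.7963
CL = 100·r = 479.63 %

CL = 479.63 %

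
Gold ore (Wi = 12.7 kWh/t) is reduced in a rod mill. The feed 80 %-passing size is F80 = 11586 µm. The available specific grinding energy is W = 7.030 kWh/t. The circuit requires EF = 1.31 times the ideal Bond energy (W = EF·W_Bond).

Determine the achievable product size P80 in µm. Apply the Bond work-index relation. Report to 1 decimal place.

P80 = 376.4 µm

W_Bond = 10·Wi·(1/√P₈₀ − 1/√F₈₀)
W_Bond = W / EF = 7.030 / 1.31 = 5.3664 kWh/t
1/√P80 = 1/√F80 + W_Bond/(10·Wi)
  = 5.3664/(10·12.7) + 1/√11586 = 0.042255 + 0.009290 = 0.051546
P80 = (1/0.051546)² = 19.4003² = 376.37 µm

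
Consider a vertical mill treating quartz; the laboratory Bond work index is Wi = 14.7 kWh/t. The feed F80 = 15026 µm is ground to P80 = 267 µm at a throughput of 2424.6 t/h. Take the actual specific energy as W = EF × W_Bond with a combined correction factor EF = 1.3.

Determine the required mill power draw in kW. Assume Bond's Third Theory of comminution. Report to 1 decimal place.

W_Bond = 10·Wi·(1/√P₈₀ − 1/√F₈₀)
W = 10·14.7·(1/√267 − 1/√15026) = 10·14.7·(0.053041) = 7.7970 kWh/t
Corrected W = EF·W_Bond = 1.3·7.7970 = 10.1362 kWh/t
P_mill = W·ṁ = 10.1362·2424.6 = 24576.1 kW

P = 24576.1 kW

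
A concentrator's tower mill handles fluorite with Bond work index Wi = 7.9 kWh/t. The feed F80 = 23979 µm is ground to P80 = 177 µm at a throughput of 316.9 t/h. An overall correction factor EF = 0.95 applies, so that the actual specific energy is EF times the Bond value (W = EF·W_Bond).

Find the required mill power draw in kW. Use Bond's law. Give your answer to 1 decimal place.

P = 1634.1 kW

Bond: W = 10·Wi·(1/√P80 − 1/√F80)
W = 10·7.9·(1/√177 − 1/√23979) = 10·7.9·(0.068707) = 5.4278 kWh/t
With EF = 0.95: W = 5.4278·0.95 = 5.1564 kWh/t
Mill draw = 5.1564 × 316.9 = 1634.1 kW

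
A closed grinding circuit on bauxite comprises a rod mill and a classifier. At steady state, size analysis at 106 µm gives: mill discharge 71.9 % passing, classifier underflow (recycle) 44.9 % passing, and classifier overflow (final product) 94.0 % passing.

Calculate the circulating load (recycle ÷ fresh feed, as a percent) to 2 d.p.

Two-product formula at 106 µm:
(1+r)d = ru + o → r = (o−d)/(d−u)
r = (94.0 − 71.9)/(71.9 − 44.9) = 22.1/27.0 = 0.8185
CL = 100·r = 81.85 %

CL = 81.85 %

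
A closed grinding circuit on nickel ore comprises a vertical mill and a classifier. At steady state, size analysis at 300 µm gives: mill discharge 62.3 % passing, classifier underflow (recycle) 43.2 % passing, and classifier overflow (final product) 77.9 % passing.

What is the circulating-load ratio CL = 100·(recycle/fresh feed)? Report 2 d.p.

CL = 81.68 %

Balance %-passing 300 µm (r = R/F):
(1+r)d = ru + o → r = (o−d)/(d−u)
r = (77.9 − 62.3)/(62.3 − 43.2) = 15.6/19.1 = 0.8168
CL = 100·r = 81.68 %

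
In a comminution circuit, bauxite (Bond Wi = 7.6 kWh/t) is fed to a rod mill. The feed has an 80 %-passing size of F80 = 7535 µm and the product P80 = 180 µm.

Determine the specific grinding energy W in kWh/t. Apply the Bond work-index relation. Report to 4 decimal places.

W = 4.7892 kWh/t

W = 10 Wi (P80^-0.5 − F80^-0.5)
1/√180 = 0.074536;  1/√7535 = 0.011520
W = 10·7.6·(0.074536 − 0.011520) = 4.7892 kWh/t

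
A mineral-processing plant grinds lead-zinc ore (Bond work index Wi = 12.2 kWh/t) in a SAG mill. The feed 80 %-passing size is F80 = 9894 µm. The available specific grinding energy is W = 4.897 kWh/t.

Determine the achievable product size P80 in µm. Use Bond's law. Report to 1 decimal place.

P80 = 396.9 µm

Bond: W = 10·Wi·(1/√P80 − 1/√F80)
P80^(−½) = W/(10 Wi) + F80^(−½)
  = 4.8970/(10·12.2) + 1/√9894 = 0.040139 + 0.010053 = 0.050193
P80 = (1/0.050193)² = 19.9232² = 396.93 µm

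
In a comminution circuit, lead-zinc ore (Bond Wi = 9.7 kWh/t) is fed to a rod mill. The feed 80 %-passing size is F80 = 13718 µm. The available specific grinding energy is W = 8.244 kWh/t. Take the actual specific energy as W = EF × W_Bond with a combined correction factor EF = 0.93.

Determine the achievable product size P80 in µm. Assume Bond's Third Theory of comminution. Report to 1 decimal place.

W = 10·Wi·[P80^(−½) − F80^(−½)]
W_Bond = W / EF = 8.244 / 0.93 = 8.8645 kWh/t
⇒ 1/√P80 = W_Bond/(10 Wi) + 1/√F80
  = 8.8645/(10·9.7) + 1/√13718 = 0.091387 + 0.008538 = 0.099925
P80 = (1/0.099925)² = 10.0075² = 100.15 µm

P80 = 100.2 µm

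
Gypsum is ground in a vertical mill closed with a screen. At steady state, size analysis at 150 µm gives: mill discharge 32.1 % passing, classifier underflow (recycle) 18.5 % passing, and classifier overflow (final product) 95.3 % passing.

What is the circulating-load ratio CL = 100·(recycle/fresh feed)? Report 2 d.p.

CL = 464.71 %

Balance %-passing 150 µm (r = R/F):
(1+r)·d = r·u + o ⇒ r = (o−d)/(d−u)
r = (95.3 − 32.1)/(32.1 − 18.5) = 63.2/13.6 = 4.6471
CL = 100·r = 464.71 %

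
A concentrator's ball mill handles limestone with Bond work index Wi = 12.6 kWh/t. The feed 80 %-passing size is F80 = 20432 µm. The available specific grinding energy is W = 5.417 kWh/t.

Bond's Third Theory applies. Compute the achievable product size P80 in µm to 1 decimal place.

P80 = 400.2 µm

W = 10 Wi / √P80 − 10 Wi / √F80
⇒ 1/√P80 = W/(10 Wi) + 1/√F80
  = 5.4170/(10·12.6) + 1/√20432 = 0.042992 + 0.006996 = 0.049988
P80 = (1/0.049988)² = 20.0048² = 400.19 µm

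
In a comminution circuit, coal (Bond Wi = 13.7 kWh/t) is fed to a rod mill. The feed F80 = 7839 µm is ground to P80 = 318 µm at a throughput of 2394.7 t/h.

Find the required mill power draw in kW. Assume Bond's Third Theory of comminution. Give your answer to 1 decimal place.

W_Bond = 10·Wi·(1/√P₈₀ − 1/√F₈₀)
W = 10·13.7·(1/√318 − 1/√7839) = 10·13.7·(0.044783) = 6.1352 kWh/t
Power = W × throughput = 6.1352 kWh/t × 2394.7 t/h = 14692.0 kW

P = 14692.0 kW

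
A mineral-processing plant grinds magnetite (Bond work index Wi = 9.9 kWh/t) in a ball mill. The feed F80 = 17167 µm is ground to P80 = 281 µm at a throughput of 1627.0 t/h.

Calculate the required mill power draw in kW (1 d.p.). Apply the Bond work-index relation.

P = 8379.5 kW

W_Bond = 10·Wi·(1/√P₈₀ − 1/√F₈₀)
W = 10·9.9·(1/√281 − 1/√17167) = 10·9.9·(0.052023) = 5.1503 kWh/t
Power = W × throughput = 5.1503 kWh/t × 1627.0 t/h = 8379.5 kW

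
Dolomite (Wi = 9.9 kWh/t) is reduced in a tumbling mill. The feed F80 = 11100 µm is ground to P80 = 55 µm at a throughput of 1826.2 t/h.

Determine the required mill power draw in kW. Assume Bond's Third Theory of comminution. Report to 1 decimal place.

P = 22662.2 kW

W = 10·Wi·[P80^(−½) − F80^(−½)]
W = 10·9.9·(1/√55 − 1/√11100) = 10·9.9·(0.125348) = 12.4095 kWh/t
P = W·T = 12.4095·1826.2 = 22662.2 kW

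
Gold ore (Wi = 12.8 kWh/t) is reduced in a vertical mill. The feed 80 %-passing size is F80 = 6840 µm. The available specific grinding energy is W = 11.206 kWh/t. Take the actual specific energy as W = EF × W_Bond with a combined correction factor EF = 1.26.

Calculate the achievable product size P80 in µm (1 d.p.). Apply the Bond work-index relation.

P80 = 150.3 µm

W = 10 Wi / √P80 − 10 Wi / √F80
W_Bond = W / EF = 11.206 / 1.26 = 8.8937 kWh/t
⇒ 1/√P80 = W_Bond/(10·Wi) + 1/√F80
  = 8.8937/(10·12.8) + 1/√6840 = 0.069482 + 0.012091 = 0.081573
P80 = (1/0.081573)² = 12.2590² = 150.28 µm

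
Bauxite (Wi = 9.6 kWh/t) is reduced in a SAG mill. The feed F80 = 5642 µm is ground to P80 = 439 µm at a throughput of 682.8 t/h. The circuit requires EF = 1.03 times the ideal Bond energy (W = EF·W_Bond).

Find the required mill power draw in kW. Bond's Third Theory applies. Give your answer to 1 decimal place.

P = 2323.5 kW

W = 10 Wi (1/√P80 − 1/√F80)  [Bond]
W = 10·9.6·(1/√439 − 1/√5642) = 10·9.6·(0.034414) = 3.3038 kWh/t
W_actual = 1.03 × 3.3038 = 3.4029 kWh/t
Mill draw = 3.4029 × 682.8 = 2323.5 kW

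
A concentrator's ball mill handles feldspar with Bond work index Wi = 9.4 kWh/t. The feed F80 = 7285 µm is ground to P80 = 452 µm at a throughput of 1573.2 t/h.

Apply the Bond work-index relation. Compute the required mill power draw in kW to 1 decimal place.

W = 10 Wi (1/√P80 − 1/√F80)  [Bond]
W = 10·9.4·(1/√452 − 1/√7285) = 10·9.4·(0.035320) = 3.3201 kWh/t
P = W·T = 3.3201·1573.2 = 5223.1 kW

P = 5223.1 kW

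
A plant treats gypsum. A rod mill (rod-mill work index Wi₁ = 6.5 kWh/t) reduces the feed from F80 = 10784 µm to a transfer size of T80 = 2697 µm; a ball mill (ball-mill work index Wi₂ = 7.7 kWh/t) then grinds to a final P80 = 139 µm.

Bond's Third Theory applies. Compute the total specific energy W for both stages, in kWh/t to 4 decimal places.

W = 5.6741 kWh/t

Bond:  W = 10 Wi (1/√P − 1/√F)
Stage 1 (10784→2697 µm, Wi₁=6.5): W₁ = 10·6.5·(0.019256 − 0.009630) = 0.6257 kWh/t
Stage 2 (2697→139 µm, Wi₂=7.7): W₂ = 10·7.7·(0.084819 − 0.019256) = 5.0484 kWh/t
W = W₁ + W₂ = 0.6257 + 5.0484 = 5.6741 kWh/t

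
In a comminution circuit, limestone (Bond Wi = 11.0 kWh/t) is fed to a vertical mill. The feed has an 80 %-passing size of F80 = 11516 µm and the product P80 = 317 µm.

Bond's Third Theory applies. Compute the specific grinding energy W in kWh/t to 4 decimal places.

W = 5.1532 kWh/t

Bond: W = 10·Wi·(1/√P80 − 1/√F80)
1/√317 = 0.056166;  1/√11516 = 0.009319
W = 10·11.0·(0.056166 − 0.009319) = 5.1532 kWh/t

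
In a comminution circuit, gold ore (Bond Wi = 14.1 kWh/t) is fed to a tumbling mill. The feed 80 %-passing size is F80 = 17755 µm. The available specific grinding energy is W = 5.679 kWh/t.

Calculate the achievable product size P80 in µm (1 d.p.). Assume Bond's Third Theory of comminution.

W = 10 Wi / √P80 − 10 Wi / √F80
1/√P80 = 1/√F80 + W/(10·Wi)
  = 5.6790/(10·14.1) + 1/√17755 = 0.040277 + 0.007505 = 0.047781
P80 = (1/0.047781)² = 20.9286² = 438.01 µm

P80 = 438.0 µm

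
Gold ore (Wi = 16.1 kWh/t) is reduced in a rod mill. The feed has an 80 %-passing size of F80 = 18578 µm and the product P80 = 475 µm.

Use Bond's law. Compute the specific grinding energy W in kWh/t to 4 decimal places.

W_Bond = 10·Wi·(1/√P₈₀ − 1/√F₈₀)
1/√475 = 0.045883;  1/√18578 = 0.007337
W = 10·16.1·(0.045883 − 0.007337) = 6.2060 kWh/t

W = 6.2060 kWh/t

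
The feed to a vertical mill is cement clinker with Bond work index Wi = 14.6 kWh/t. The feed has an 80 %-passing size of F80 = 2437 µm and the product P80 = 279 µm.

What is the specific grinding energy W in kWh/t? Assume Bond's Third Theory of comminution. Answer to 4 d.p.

W = 5.7833 kWh/t

W = 10·Wi·[P80^(−½) − F80^(−½)]
1/√279 = 0.059868;  1/√2437 = 0.020257
W = 10·14.6·(0.059868 − 0.020257) = 5.7833 kWh/t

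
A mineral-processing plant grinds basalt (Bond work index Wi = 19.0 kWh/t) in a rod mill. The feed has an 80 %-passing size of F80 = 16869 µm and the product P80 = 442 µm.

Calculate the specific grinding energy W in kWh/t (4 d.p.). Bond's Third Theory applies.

W = 7.5745 kWh/t

W_Bond = 10·Wi·(1/√P₈₀ − 1/√F₈₀)
1/√442 = 0.047565;  1/√16869 = 0.007699
W = 10·19.0·(0.047565 − 0.007699) = 7.5745 kWh/t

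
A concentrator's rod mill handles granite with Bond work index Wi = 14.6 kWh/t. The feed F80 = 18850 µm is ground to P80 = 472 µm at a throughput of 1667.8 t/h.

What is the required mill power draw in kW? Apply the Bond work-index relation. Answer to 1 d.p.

Bond: W = 10·Wi·(1/√P80 − 1/√F80)
W = 10·14.6·(1/√472 − 1/√18850) = 10·14.6·(0.038745) = 5.6568 kWh/t
Power = W × throughput = 5.6568 kWh/t × 1667.8 t/h = 9434.4 kW

P = 9434.4 kW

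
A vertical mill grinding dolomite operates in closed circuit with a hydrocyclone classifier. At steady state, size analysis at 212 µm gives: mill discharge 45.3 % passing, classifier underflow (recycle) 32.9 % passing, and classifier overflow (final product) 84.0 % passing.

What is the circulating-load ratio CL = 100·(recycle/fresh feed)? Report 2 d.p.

Mass balance on the −212 µm fraction:
(1+r)·d = r·u + o ⇒ r = (o−d)/(d−u)
r = (84.0 − 45.3)/(45.3 − 32.9) = 38.7/12.4 = 3.1210
CL = 100·r = 312.10 %

CL = 312.10 %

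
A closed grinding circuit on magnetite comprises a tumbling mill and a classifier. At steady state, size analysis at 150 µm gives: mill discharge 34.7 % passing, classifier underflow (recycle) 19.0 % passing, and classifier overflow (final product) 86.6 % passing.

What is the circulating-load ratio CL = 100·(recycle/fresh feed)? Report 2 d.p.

CL = 330.57 %

Balance %-passing 150 µm (r = R/F):
(1+r)d = ru + o → r = (o−d)/(d−u)
r = (86.6 − 34.7)/(34.7 − 19.0) = 51.9/15.7 = 3.3057
CL = 100·r = 330.57 %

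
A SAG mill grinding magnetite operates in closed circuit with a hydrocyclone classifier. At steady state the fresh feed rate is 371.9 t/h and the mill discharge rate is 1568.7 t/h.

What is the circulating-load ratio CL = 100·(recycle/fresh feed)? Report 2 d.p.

Steady state: M = F + R.
R = M − F = 1568.7 − 371.9 = 1196.8 t/h
CL = 100·R/F = 100·1196.8/371.9 = 321.81 %

CL = 321.81 %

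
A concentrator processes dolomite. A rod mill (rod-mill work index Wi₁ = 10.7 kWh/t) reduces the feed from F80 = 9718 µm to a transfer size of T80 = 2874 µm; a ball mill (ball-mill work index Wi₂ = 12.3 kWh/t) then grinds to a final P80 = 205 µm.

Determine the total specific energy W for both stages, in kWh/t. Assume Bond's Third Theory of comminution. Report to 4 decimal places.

W = 7.2068 kWh/t

W = 10 Wi (P80^-0.5 − F80^-0.5)
Stage 1 (9718→2874 µm, Wi₁=10.7): W₁ = 10·10.7·(0.018653 − 0.010144) = 0.9105 kWh/t
Stage 2 (2874→205 µm, Wi₂=12.3): W₂ = 10·12.3·(0.069843 − 0.018653) = 6.2963 kWh/t
W = W₁ + W₂ = 0.9105 + 6.2963 = 7.2068 kWh/t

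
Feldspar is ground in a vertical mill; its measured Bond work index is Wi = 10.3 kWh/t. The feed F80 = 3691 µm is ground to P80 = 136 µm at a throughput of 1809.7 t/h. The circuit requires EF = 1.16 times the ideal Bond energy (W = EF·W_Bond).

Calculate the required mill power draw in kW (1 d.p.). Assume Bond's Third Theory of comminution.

W_Bond = 10·Wi·(1/√P₈₀ − 1/√F₈₀)
W = 10·10.3·(1/√136 − 1/√3691) = 10·10.3·(0.069289) = 7.1368 kWh/t
W_actual = 1.16 × 7.1368 = 8.2787 kWh/t
P = W·T = 8.2787·1809.7 = 14982.0 kW

P = 14982.0 kW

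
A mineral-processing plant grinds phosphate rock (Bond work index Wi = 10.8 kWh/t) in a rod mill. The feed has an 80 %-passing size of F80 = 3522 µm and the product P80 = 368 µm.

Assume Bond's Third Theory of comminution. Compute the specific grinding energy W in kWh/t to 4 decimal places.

W = 10 Wi / √P80 − 10 Wi / √F80
1/√368 = 0.052129;  1/√3522 = 0.016850
W = 10·10.8·(0.052129 − 0.016850) = 3.8101 kWh/t

W = 3.8101 kWh/t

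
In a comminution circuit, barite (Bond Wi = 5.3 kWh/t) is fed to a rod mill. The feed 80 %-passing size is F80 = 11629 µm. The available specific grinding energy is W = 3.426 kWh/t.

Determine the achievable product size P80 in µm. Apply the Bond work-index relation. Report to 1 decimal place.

W = 10 Wi (1/√P80 − 1/√F80)  [Bond]
1/√P80 = 1/√F80 + W/(10·Wi)
  = 3.4260/(10·5.3) + 1/√11629 = 0.064642 + 0.009273 = 0.073915
P80 = (1/0.073915)² = 13.5291² = 183.04 µm

P80 = 183.0 µm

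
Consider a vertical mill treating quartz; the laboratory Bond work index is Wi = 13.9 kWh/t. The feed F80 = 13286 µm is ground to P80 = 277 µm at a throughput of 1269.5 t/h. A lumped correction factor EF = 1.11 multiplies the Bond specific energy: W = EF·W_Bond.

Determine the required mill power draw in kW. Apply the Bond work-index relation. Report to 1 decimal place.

P = 10069.4 kW

W = 10·Wi·(P80^(-½) − F80^(-½))
W = 10·13.9·(1/√277 − 1/√13286) = 10·13.9·(0.051409) = 7.1458 kWh/t
Apply correction: 7.1458 × 1.11 = 7.9318 kWh/t
Mill draw = 7.9318 × 1269.5 = 10069.4 kW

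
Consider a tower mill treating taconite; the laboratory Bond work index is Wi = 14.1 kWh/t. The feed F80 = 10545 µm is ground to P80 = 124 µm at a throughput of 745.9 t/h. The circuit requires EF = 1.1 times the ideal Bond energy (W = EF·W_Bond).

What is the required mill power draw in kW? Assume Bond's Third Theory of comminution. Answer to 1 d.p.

P = 9262.6 kW

Bond:  W = 10 Wi (1/√P − 1/√F)
W = 10·14.1·(1/√124 − 1/√10545) = 10·14.1·(0.080064) = 11.2891 kWh/t
W_actual = 1.1 × 11.2891 = 12.4180 kWh/t
P = W·T = 12.4180·745.9 = 9262.6 kW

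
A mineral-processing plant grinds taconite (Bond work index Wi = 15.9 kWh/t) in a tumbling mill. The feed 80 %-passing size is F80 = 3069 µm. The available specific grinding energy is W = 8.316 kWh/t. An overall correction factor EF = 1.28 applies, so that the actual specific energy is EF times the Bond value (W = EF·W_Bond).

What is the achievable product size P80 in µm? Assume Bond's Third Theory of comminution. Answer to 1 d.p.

P80 = 288.1 µm

W = 10·Wi·[P80^(−½) − F80^(−½)]
W_Bond = W / EF = 8.316 / 1.28 = 6.4969 kWh/t
P80^-0.5 = F80^-0.5 + W_Bond/(10 Wi)
  = 6.4969/(10·15.9) + 1/√3069 = 0.040861 + 0.018051 = 0.058912
P80 = (1/0.058912)² = 16.9745² = 288.13 µm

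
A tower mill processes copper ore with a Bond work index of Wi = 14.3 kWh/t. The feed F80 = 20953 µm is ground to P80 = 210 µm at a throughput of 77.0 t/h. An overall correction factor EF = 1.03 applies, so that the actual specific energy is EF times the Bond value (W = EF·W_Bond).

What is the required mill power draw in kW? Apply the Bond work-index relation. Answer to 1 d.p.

W_Bond = 10·Wi·(1/√P₈₀ − 1/√F₈₀)
W = 10·14.3·(1/√210 − 1/√20953) = 10·14.3·(0.062098) = 8.8800 kWh/t
With EF = 1.03: W = 8.8800·1.03 = 9.1464 kWh/t
Mill draw = 9.1464 × 77.0 = 704.3 kW

P = 704.3 kW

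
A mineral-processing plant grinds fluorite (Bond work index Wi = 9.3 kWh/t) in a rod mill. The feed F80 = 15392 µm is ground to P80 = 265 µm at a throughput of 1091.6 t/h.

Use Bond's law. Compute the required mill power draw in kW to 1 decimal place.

W = 10 Wi (1/√P80 − 1/√F80)  [Bond]
W = 10·9.3·(1/√265 − 1/√15392) = 10·9.3·(0.053369) = 4.9633 kWh/t
Power = W × throughput = 4.9633 kWh/t × 1091.6 t/h = 5418.0 kW

P = 5418.0 kW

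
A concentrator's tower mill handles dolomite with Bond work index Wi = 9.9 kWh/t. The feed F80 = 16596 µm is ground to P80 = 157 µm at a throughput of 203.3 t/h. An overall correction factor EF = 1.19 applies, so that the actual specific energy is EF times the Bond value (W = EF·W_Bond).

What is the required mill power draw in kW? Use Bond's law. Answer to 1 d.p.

W = 10·Wi·[P80^(−½) − F80^(−½)]
W = 10·9.9·(1/√157 − 1/√16596) = 10·9.9·(0.072046) = 7.1326 kWh/t
Apply correction: 7.1326 × 1.19 = 8.4878 kWh/t
P_mill = W·ṁ = 8.4878·203.3 = 1725.6 kW

P = 1725.6 kW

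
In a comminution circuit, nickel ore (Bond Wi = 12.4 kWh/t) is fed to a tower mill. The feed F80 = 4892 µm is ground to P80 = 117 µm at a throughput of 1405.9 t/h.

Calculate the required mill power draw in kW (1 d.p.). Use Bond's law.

P = 13624.5 kW

W = 10·Wi·(P80^(-½) − F80^(-½))
W = 10·12.4·(1/√117 − 1/√4892) = 10·12.4·(0.078153) = 9.6909 kWh/t
Mill draw = 9.6909 × 1405.9 = 13624.5 kW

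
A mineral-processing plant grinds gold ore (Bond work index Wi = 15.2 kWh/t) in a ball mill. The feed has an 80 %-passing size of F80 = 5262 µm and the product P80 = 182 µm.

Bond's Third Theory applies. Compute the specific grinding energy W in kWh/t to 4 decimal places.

W = 10·Wi·(P80^(-½) − F80^(-½))
1/√182 = 0.074125;  1/√5262 = 0.013786
W = 10·15.2·(0.074125 − 0.013786) = 9.1716 kWh/t

W = 9.1716 kWh/t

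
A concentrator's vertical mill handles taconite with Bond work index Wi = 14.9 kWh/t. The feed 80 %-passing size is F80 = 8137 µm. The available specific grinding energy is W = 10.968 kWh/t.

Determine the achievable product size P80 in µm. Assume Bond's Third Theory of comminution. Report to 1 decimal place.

W = 10 Wi (1/√P80 − 1/√F80)  [Bond]
P80^(−½) = W/(10 Wi) + F80^(−½)
  = 10.9680/(10·14.9) + 1/√8137 = 0.073611 + 0.011086 = 0.084697
P80 = (1/0.084697)² = 11.8069² = 139.40 µm

P80 = 139.4 µm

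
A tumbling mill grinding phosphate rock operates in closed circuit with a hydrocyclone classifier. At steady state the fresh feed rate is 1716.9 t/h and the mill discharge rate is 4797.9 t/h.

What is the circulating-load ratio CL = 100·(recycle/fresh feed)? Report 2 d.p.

CL = 179.45 %

Discharge = new feed + return, hence
R = M − F = 4797.9 − 1716.9 = 3081.0 t/h
CL = 100·R/F = 100·3081.0/1716.9 = 179.45 %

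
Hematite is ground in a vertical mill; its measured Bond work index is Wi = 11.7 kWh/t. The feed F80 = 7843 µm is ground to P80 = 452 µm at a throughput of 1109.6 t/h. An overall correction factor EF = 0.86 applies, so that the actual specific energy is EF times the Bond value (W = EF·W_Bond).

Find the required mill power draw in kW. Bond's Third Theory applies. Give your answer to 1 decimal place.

P = 3990.8 kW

W_Bond = 10·Wi·(1/√P₈₀ − 1/√F₈₀)
W = 10·11.7·(1/√452 − 1/√7843) = 10·11.7·(0.035744) = 4.1821 kWh/t
With EF = 0.86: W = 4.1821·0.86 = 3.5966 kWh/t
P = W·T = 3.5966·1109.6 = 3990.8 kW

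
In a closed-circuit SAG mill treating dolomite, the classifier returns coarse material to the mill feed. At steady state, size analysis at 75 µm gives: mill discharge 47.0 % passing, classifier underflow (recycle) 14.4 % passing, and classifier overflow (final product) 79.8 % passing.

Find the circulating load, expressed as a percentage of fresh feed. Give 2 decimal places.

Two-product formula at 75 µm:
(1+r)·d = r·u + o ⇒ r = (o−d)/(d−u)
r = (79.8 − 47.0)/(47.0 − 14.4) = 32.8/32.6 = 1.0061
CL = 100·r = 100.61 %

CL = 100.61 %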